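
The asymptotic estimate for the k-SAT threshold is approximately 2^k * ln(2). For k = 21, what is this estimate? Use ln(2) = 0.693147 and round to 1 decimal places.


Using the asymptotic formula: threshold ~ 2^k * ln(2).
2^21 = 2097152.
2097152 * 0.693147 = 1453634.6.

1453634.6


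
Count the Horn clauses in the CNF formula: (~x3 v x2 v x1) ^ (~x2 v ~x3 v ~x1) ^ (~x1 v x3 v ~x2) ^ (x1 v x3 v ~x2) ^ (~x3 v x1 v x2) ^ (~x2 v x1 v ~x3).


A Horn clause has at most one positive literal.
Clause 1: 2 positive lit(s) -> not Horn
Clause 2: 0 positive lit(s) -> Horn
Clause 3: 1 positive lit(s) -> Horn
Clause 4: 2 positive lit(s) -> not Horn
Clause 5: 2 positive lit(s) -> not Horn
Clause 6: 1 positive lit(s) -> Horn
Total Horn clauses = 3.

3


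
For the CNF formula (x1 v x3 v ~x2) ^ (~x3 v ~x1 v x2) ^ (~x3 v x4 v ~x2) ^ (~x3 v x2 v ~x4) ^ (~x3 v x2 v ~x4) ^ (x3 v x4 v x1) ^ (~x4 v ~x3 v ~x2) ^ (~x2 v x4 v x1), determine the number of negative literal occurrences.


Scan each clause for negated literals.
Clause 1: 1 negative; Clause 2: 2 negative; Clause 3: 2 negative; Clause 4: 2 negative; Clause 5: 2 negative; Clause 6: 0 negative; Clause 7: 3 negative; Clause 8: 1 negative.
Total negative literal occurrences = 13.

13


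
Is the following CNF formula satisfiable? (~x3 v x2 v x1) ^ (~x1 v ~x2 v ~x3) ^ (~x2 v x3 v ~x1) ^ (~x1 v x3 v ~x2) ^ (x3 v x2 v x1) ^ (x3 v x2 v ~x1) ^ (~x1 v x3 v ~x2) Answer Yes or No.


Check all 8 possible truth assignments.
Number of satisfying assignments found: 3.
The formula is satisfiable.

Yes


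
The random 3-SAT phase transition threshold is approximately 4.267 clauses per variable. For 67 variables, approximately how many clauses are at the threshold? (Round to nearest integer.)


The 3-SAT phase transition occurs at approximately 4.267 clauses per variable.
m = 4.267 * 67 = 285.889.
Rounded to nearest integer: 286.

286


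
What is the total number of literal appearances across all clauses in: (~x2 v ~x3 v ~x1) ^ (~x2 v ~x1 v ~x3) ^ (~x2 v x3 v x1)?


Clause lengths: 3, 3, 3.
Sum = 3 + 3 + 3 = 9.

9


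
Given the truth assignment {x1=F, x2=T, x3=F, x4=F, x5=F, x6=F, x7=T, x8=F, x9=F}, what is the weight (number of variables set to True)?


The weight is the number of variables assigned True.
True variables: x2, x7.
Weight = 2.

2


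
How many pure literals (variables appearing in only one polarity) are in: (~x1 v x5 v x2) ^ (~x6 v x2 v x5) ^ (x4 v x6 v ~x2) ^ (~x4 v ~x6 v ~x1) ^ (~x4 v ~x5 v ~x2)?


A pure literal appears in only one polarity across all clauses.
Pure literals: x1 (negative only).
Count = 1.

1


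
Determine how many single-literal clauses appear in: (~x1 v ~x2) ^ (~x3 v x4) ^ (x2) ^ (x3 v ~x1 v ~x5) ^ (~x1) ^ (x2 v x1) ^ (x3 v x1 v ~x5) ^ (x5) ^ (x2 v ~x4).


A unit clause contains exactly one literal.
Unit clauses found: (x2), (~x1), (x5).
Count = 3.

3


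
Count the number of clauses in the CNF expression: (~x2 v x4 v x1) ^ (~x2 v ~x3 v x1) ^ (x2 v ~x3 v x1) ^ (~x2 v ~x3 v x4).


Each group enclosed in parentheses joined by ^ is one clause.
Counting the conjuncts: 4 clauses.

4


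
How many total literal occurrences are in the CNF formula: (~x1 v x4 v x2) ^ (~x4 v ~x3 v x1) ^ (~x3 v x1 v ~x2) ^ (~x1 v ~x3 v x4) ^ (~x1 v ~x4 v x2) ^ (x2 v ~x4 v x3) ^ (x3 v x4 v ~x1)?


Clause lengths: 3, 3, 3, 3, 3, 3, 3.
Sum = 3 + 3 + 3 + 3 + 3 + 3 + 3 = 21.

21


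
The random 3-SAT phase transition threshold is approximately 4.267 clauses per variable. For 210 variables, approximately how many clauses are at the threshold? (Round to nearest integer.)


The 3-SAT phase transition occurs at approximately 4.267 clauses per variable.
m = 4.267 * 210 = 896.07.
Rounded to nearest integer: 896.

896


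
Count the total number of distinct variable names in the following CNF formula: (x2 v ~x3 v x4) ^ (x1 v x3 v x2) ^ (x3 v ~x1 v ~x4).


Identify each distinct variable in the formula.
Variables found: x1, x2, x3, x4.
Total distinct variables = 4.

4


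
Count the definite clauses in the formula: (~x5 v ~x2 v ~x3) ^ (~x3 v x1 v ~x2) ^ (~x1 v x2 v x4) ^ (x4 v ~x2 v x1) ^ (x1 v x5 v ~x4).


A definite clause has exactly one positive literal.
Clause 1: 0 positive -> not definite
Clause 2: 1 positive -> definite
Clause 3: 2 positive -> not definite
Clause 4: 2 positive -> not definite
Clause 5: 2 positive -> not definite
Definite clause count = 1.

1


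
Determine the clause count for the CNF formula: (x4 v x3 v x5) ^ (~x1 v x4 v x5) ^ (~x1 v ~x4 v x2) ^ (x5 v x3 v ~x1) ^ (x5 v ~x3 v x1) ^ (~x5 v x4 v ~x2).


Each group enclosed in parentheses joined by ^ is one clause.
Counting the conjuncts: 6 clauses.

6


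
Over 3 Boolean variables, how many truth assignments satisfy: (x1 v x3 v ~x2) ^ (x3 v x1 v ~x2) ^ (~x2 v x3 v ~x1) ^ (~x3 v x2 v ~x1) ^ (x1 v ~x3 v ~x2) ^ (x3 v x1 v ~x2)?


Enumerate all 8 truth assignments over 3 variables.
Test each against every clause.
Satisfying assignments found: 4.

4


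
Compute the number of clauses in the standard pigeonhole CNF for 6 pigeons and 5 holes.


The PHP encoding has two parts:
1) At-least-one-hole clauses: 6 (one per pigeon, each with 5 literals).
2) At-most-one-pigeon-per-hole clauses: 5 holes * C(6,2) = 5 * 15 = 75.
Total clauses = 6 + 75 = 81.

81


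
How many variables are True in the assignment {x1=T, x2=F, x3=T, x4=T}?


The weight is the number of variables assigned True.
True variables: x1, x3, x4.
Weight = 3.

3


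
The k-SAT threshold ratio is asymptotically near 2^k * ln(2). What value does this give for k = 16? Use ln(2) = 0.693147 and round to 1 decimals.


Using the asymptotic formula: threshold ~ 2^k * ln(2).
2^16 = 65536.
65536 * 0.693147 = 45426.1.

45426.1


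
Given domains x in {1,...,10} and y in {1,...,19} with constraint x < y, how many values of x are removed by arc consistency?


For the constraint x < y, x needs a supporting value in y's domain.
x can be at most 18 (one less than y's maximum).
Valid x values from domain: 10 out of 10.
Pruned = 10 - 10 = 0.

0


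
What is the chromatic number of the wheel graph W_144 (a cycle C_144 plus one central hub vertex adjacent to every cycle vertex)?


W_144 consists of the cycle C_144 together with a hub vertex adjacent to every cycle vertex.
The cycle C_144 needs 2 colors (even cycle -> 2).
The hub is adjacent to every cycle vertex, so it must receive a new color distinct from all of them.
Chromatic number = 2 + 1 = 3.

3


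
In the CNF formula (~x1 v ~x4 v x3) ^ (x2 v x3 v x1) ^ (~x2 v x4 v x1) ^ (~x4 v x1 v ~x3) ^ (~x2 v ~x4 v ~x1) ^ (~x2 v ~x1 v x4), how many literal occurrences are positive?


Scan each clause for unnegated literals.
Clause 1: 1 positive; Clause 2: 3 positive; Clause 3: 2 positive; Clause 4: 1 positive; Clause 5: 0 positive; Clause 6: 1 positive.
Total positive literal occurrences = 8.

8


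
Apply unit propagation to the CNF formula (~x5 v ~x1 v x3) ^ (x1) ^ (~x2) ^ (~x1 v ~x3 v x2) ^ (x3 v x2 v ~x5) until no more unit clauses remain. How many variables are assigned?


Unit propagation repeatedly assigns the literal in any unit clause, then simplifies.
Assignments in order: x1 = T, x2 = F, x3 = F, x5 = F.
No further unit clauses remain.
Total variables assigned = 4.

4


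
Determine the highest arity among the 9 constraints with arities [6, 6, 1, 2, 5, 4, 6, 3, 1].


The arities are: 6, 6, 1, 2, 5, 4, 6, 3, 1.
Scan for the maximum value.
Maximum arity = 6.

6


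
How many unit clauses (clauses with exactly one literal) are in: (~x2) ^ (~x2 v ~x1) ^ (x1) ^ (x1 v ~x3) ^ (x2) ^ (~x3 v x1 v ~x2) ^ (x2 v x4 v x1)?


A unit clause contains exactly one literal.
Unit clauses found: (~x2), (x1), (x2).
Count = 3.

3


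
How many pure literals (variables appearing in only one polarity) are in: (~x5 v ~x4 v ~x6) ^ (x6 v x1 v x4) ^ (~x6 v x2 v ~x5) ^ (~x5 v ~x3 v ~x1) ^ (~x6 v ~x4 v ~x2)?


A pure literal appears in only one polarity across all clauses.
Pure literals: x3 (negative only), x5 (negative only).
Count = 2.

2


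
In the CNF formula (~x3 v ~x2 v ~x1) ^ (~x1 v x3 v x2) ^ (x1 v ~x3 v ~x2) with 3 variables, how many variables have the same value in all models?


Find all satisfying assignments: 5 model(s).
Check which variables have the same value in every model.
No variable is fixed across all models.
Backbone size = 0.

0


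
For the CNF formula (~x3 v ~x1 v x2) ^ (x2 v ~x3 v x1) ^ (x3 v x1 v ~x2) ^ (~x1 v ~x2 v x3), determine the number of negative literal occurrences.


Scan each clause for negated literals.
Clause 1: 2 negative; Clause 2: 1 negative; Clause 3: 1 negative; Clause 4: 2 negative.
Total negative literal occurrences = 6.

6


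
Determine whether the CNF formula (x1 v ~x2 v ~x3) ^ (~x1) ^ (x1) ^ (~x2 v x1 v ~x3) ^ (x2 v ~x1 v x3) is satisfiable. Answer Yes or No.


Check all 8 possible truth assignments.
Number of satisfying assignments found: 0.
The formula is unsatisfiable.

No


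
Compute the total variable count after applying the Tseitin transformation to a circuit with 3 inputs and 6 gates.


The Tseitin transformation introduces one auxiliary variable per gate.
Total variables = inputs + gates = 3 + 6 = 9.

9


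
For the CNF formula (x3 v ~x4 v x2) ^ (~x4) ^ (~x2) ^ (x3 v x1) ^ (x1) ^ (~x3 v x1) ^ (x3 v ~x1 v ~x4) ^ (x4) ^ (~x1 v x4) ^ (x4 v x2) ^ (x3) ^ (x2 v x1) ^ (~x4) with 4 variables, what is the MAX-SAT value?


Enumerate all 16 truth assignments.
For each, count how many of the 13 clauses are satisfied.
The formula is not fully satisfiable, so the maximum is below 13.
Maximum simultaneously satisfiable clauses = 11.

11


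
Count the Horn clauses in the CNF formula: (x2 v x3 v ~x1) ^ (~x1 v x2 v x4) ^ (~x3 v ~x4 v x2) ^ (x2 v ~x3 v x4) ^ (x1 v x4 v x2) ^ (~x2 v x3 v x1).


A Horn clause has at most one positive literal.
Clause 1: 2 positive lit(s) -> not Horn
Clause 2: 2 positive lit(s) -> not Horn
Clause 3: 1 positive lit(s) -> Horn
Clause 4: 2 positive lit(s) -> not Horn
Clause 5: 3 positive lit(s) -> not Horn
Clause 6: 2 positive lit(s) -> not Horn
Total Horn clauses = 1.

1


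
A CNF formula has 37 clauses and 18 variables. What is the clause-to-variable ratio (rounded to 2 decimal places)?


Clause-to-variable ratio = clauses / variables.
37 / 18 = 2.06.

2.06


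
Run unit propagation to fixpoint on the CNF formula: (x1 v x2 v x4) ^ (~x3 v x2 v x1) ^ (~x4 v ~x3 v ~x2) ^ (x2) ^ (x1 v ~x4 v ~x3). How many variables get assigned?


Unit propagation repeatedly assigns the literal in any unit clause, then simplifies.
Assignments in order: x2 = T.
No further unit clauses remain.
Total variables assigned = 1.

1


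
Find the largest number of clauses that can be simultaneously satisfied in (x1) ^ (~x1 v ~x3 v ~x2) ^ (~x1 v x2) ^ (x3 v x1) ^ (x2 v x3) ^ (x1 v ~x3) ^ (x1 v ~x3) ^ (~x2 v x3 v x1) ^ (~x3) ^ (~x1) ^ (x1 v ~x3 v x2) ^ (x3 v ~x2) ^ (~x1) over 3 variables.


Enumerate all 8 truth assignments.
For each, count how many of the 13 clauses are satisfied.
The formula is not fully satisfiable, so the maximum is below 13.
Maximum simultaneously satisfiable clauses = 10.

10


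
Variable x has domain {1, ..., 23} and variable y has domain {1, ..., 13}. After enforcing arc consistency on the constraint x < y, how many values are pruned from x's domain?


For the constraint x < y, x needs a supporting value in y's domain.
x can be at most 12 (one less than y's maximum).
Valid x values from domain: 12 out of 23.
Pruned = 23 - 12 = 11.

11


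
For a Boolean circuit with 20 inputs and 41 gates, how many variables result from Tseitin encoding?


The Tseitin transformation introduces one auxiliary variable per gate.
Total variables = inputs + gates = 20 + 41 = 61.

61


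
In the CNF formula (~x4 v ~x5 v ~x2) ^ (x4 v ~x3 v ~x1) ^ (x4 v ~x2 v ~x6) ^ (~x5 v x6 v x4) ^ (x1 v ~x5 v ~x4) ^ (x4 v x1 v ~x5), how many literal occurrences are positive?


Scan each clause for unnegated literals.
Clause 1: 0 positive; Clause 2: 1 positive; Clause 3: 1 positive; Clause 4: 2 positive; Clause 5: 1 positive; Clause 6: 2 positive.
Total positive literal occurrences = 7.

7


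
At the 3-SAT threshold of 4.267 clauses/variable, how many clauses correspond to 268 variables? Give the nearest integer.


The 3-SAT phase transition occurs at approximately 4.267 clauses per variable.
m = 4.267 * 268 = 1143.556.
Rounded to nearest integer: 1144.

1144


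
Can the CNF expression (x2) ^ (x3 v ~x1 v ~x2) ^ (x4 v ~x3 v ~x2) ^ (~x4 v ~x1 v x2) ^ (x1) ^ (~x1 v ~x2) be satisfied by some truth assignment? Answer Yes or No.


Check all 16 possible truth assignments.
Number of satisfying assignments found: 0.
The formula is unsatisfiable.

No


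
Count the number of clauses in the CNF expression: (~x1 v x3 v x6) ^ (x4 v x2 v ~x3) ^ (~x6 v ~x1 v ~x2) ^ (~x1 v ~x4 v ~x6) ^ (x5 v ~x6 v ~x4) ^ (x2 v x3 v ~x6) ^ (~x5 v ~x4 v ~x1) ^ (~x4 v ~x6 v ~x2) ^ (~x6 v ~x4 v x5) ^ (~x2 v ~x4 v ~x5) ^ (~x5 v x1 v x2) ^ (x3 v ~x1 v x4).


Each group enclosed in parentheses joined by ^ is one clause.
Counting the conjuncts: 12 clauses.

12


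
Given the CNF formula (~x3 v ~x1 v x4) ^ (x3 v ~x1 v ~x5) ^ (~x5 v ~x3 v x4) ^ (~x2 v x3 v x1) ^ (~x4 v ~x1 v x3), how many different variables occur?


Identify each distinct variable in the formula.
Variables found: x1, x2, x3, x4, x5.
Total distinct variables = 5.

5


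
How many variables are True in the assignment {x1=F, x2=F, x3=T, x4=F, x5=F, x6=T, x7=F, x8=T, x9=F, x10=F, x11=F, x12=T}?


The weight is the number of variables assigned True.
True variables: x3, x6, x8, x12.
Weight = 4.

4


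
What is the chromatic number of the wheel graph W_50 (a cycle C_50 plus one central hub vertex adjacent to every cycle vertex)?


W_50 consists of the cycle C_50 together with a hub vertex adjacent to every cycle vertex.
The cycle C_50 needs 2 colors (even cycle -> 2).
The hub is adjacent to every cycle vertex, so it must receive a new color distinct from all of them.
Chromatic number = 2 + 1 = 3.

3


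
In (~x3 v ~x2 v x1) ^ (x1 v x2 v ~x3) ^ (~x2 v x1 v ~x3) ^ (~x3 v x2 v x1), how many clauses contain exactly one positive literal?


A definite clause has exactly one positive literal.
Clause 1: 1 positive -> definite
Clause 2: 2 positive -> not definite
Clause 3: 1 positive -> definite
Clause 4: 2 positive -> not definite
Definite clause count = 2.

2


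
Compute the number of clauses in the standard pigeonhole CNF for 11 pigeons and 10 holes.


The PHP encoding has two parts:
1) At-least-one-hole clauses: 11 (one per pigeon, each with 10 literals).
2) At-most-one-pigeon-per-hole clauses: 10 holes * C(11,2) = 10 * 55 = 550.
Total clauses = 11 + 550 = 561.

561


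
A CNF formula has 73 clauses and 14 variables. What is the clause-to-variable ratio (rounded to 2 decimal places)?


Clause-to-variable ratio = clauses / variables.
73 / 14 = 5.21.

5.21


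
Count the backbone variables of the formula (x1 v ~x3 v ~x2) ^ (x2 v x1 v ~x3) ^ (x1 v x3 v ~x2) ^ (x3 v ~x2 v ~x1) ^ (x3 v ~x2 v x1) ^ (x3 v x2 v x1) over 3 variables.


Find all satisfying assignments: 3 model(s).
Check which variables have the same value in every model.
Fixed variables: x1=T.
Backbone size = 1.

1


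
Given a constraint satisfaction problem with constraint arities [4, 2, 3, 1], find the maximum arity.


The arities are: 4, 2, 3, 1.
Scan for the maximum value.
Maximum arity = 4.

4


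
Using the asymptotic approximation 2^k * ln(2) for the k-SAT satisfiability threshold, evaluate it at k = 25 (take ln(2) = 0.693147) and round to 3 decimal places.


Using the asymptotic formula: threshold ~ 2^k * ln(2).
2^25 = 33554432.
33554432 * 0.693147 = 23258153.878.

23258153.878


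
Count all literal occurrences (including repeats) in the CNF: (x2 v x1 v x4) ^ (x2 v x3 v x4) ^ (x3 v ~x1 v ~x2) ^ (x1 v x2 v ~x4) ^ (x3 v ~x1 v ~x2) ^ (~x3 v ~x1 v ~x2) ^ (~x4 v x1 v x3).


Clause lengths: 3, 3, 3, 3, 3, 3, 3.
Sum = 3 + 3 + 3 + 3 + 3 + 3 + 3 = 21.

21


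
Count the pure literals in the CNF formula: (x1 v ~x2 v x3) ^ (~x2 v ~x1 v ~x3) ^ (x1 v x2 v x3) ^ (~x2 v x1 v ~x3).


A pure literal appears in only one polarity across all clauses.
No pure literals found.
Count = 0.

0


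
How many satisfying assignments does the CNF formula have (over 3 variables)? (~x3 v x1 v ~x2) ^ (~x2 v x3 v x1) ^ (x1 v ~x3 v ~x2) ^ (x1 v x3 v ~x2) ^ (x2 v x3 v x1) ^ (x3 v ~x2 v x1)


Enumerate all 8 truth assignments over 3 variables.
Test each against every clause.
Satisfying assignments found: 5.

5


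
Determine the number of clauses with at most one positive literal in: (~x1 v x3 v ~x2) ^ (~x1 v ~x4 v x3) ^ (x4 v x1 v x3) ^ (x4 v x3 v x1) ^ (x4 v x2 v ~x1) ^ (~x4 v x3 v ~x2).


A Horn clause has at most one positive literal.
Clause 1: 1 positive lit(s) -> Horn
Clause 2: 1 positive lit(s) -> Horn
Clause 3: 3 positive lit(s) -> not Horn
Clause 4: 3 positive lit(s) -> not Horn
Clause 5: 2 positive lit(s) -> not Horn
Clause 6: 1 positive lit(s) -> Horn
Total Horn clauses = 3.

3


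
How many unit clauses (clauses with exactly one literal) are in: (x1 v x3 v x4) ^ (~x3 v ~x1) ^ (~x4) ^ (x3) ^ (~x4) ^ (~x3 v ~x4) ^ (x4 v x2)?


A unit clause contains exactly one literal.
Unit clauses found: (~x4), (x3), (~x4).
Count = 3.

3


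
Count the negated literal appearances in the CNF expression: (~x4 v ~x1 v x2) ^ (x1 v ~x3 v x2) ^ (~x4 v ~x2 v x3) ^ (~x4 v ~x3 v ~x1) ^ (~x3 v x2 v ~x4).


Scan each clause for negated literals.
Clause 1: 2 negative; Clause 2: 1 negative; Clause 3: 2 negative; Clause 4: 3 negative; Clause 5: 2 negative.
Total negative literal occurrences = 10.

10


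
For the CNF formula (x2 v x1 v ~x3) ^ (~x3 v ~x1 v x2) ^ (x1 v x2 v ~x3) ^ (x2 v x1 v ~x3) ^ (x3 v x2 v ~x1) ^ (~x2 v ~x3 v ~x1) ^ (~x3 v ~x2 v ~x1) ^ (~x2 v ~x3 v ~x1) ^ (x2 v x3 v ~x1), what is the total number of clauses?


Each group enclosed in parentheses joined by ^ is one clause.
Counting the conjuncts: 9 clauses.

9


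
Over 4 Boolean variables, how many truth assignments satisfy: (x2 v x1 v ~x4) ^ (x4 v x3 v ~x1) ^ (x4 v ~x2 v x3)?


Enumerate all 16 truth assignments over 4 variables.
Test each against every clause.
Satisfying assignments found: 11.

11


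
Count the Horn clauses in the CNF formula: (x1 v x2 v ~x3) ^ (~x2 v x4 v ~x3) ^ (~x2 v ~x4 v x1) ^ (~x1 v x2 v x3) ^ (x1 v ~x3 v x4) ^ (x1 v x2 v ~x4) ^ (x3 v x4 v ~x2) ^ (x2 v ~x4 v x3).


A Horn clause has at most one positive literal.
Clause 1: 2 positive lit(s) -> not Horn
Clause 2: 1 positive lit(s) -> Horn
Clause 3: 1 positive lit(s) -> Horn
Clause 4: 2 positive lit(s) -> not Horn
Clause 5: 2 positive lit(s) -> not Horn
Clause 6: 2 positive lit(s) -> not Horn
Clause 7: 2 positive lit(s) -> not Horn
Clause 8: 2 positive lit(s) -> not Horn
Total Horn clauses = 2.

2


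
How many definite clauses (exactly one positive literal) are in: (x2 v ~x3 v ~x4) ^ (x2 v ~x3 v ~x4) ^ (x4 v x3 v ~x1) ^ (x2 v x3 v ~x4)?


A definite clause has exactly one positive literal.
Clause 1: 1 positive -> definite
Clause 2: 1 positive -> definite
Clause 3: 2 positive -> not definite
Clause 4: 2 positive -> not definite
Definite clause count = 2.

2


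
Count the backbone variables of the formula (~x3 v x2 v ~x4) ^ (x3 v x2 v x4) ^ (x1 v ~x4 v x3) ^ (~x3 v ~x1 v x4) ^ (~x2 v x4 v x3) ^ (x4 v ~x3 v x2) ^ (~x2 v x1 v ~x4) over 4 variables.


Find all satisfying assignments: 4 model(s).
Check which variables have the same value in every model.
No variable is fixed across all models.
Backbone size = 0.

0


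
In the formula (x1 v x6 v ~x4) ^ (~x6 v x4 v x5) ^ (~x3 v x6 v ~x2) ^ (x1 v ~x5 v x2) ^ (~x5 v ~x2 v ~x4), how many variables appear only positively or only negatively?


A pure literal appears in only one polarity across all clauses.
Pure literals: x1 (positive only), x3 (negative only).
Count = 2.

2


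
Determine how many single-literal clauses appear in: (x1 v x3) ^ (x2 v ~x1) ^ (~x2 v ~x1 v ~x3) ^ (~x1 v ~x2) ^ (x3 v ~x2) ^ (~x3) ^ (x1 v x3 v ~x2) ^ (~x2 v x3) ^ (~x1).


A unit clause contains exactly one literal.
Unit clauses found: (~x3), (~x1).
Count = 2.

2


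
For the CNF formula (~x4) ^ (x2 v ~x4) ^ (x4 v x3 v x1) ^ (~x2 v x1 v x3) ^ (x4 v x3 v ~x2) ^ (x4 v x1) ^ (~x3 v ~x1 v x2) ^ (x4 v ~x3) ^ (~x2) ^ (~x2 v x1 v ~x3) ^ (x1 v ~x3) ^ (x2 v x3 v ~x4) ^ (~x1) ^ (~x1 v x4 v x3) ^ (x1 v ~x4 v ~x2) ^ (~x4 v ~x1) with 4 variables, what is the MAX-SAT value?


Enumerate all 16 truth assignments.
For each, count how many of the 16 clauses are satisfied.
The formula is not fully satisfiable, so the maximum is below 16.
Maximum simultaneously satisfiable clauses = 14.

14


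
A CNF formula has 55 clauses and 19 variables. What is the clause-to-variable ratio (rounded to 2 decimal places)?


Clause-to-variable ratio = clauses / variables.
55 / 19 = 2.89.

2.89


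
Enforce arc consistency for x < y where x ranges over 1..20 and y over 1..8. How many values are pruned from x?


For the constraint x < y, x needs a supporting value in y's domain.
x can be at most 7 (one less than y's maximum).
Valid x values from domain: 7 out of 20.
Pruned = 20 - 7 = 13.

13


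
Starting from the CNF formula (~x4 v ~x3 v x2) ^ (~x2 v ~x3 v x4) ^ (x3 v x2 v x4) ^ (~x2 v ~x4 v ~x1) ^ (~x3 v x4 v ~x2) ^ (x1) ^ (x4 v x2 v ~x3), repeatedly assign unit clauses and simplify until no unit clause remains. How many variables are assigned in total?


Unit propagation repeatedly assigns the literal in any unit clause, then simplifies.
Assignments in order: x1 = T.
No further unit clauses remain.
Total variables assigned = 1.

1


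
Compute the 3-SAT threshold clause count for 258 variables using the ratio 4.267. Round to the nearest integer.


The 3-SAT phase transition occurs at approximately 4.267 clauses per variable.
m = 4.267 * 258 = 1100.886.
Rounded to nearest integer: 1101.

1101


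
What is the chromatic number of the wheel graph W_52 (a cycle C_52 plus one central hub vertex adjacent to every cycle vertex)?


W_52 consists of the cycle C_52 together with a hub vertex adjacent to every cycle vertex.
The cycle C_52 needs 2 colors (even cycle -> 2).
The hub is adjacent to every cycle vertex, so it must receive a new color distinct from all of them.
Chromatic number = 2 + 1 = 3.

3


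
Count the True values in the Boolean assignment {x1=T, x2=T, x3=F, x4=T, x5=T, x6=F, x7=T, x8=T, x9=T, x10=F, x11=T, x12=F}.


The weight is the number of variables assigned True.
True variables: x1, x2, x4, x5, x7, x8, x9, x11.
Weight = 8.

8


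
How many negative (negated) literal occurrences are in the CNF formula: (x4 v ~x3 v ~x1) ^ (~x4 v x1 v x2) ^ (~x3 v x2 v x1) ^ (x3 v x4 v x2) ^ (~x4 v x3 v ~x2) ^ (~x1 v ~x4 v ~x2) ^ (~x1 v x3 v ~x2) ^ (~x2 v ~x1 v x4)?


Scan each clause for negated literals.
Clause 1: 2 negative; Clause 2: 1 negative; Clause 3: 1 negative; Clause 4: 0 negative; Clause 5: 2 negative; Clause 6: 3 negative; Clause 7: 2 negative; Clause 8: 2 negative.
Total negative literal occurrences = 13.

13


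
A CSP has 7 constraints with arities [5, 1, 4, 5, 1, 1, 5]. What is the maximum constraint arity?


The arities are: 5, 1, 4, 5, 1, 1, 5.
Scan for the maximum value.
Maximum arity = 5.

5


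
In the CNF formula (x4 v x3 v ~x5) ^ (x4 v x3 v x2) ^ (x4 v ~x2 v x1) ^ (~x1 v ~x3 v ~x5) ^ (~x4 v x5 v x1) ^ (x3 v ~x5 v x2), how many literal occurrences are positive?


Scan each clause for unnegated literals.
Clause 1: 2 positive; Clause 2: 3 positive; Clause 3: 2 positive; Clause 4: 0 positive; Clause 5: 2 positive; Clause 6: 2 positive.
Total positive literal occurrences = 11.

11


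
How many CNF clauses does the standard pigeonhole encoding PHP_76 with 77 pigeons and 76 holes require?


The PHP encoding has two parts:
1) At-least-one-hole clauses: 77 (one per pigeon, each with 76 literals).
2) At-most-one-pigeon-per-hole clauses: 76 holes * C(77,2) = 76 * 2926 = 222376.
Total clauses = 77 + 222376 = 222453.

222453


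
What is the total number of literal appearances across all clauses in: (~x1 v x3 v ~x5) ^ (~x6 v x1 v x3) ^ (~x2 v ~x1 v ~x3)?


Clause lengths: 3, 3, 3.
Sum = 3 + 3 + 3 = 9.

9


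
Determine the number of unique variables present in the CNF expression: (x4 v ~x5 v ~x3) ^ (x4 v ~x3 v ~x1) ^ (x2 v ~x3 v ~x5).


Identify each distinct variable in the formula.
Variables found: x1, x2, x3, x4, x5.
Total distinct variables = 5.

5


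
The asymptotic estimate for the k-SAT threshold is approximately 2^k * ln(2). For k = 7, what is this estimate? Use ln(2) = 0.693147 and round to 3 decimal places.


Using the asymptotic formula: threshold ~ 2^k * ln(2).
2^7 = 128.
128 * 0.693147 = 88.723.

88.723


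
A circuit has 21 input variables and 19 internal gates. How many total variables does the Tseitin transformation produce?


The Tseitin transformation introduces one auxiliary variable per gate.
Total variables = inputs + gates = 21 + 19 = 40.

40


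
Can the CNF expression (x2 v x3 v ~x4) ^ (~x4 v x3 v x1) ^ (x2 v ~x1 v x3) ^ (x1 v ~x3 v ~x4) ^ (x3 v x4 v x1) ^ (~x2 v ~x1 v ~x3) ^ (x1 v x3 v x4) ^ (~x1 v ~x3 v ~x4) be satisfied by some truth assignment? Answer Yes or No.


Check all 16 possible truth assignments.
Number of satisfying assignments found: 5.
The formula is satisfiable.

Yes


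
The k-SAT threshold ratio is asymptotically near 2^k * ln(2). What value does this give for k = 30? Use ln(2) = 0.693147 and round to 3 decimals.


Using the asymptotic formula: threshold ~ 2^k * ln(2).
2^30 = 1073741824.
1073741824 * 0.693147 = 744260924.08.

744260924.08


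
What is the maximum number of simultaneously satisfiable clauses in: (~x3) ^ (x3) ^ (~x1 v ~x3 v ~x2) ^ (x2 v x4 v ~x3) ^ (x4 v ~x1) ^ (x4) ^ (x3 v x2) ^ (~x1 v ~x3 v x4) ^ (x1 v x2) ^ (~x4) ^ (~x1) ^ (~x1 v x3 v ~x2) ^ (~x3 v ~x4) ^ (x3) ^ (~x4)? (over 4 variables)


Enumerate all 16 truth assignments.
For each, count how many of the 15 clauses are satisfied.
The formula is not fully satisfiable, so the maximum is below 15.
Maximum simultaneously satisfiable clauses = 13.

13


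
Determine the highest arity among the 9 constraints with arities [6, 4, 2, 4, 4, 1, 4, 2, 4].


The arities are: 6, 4, 2, 4, 4, 1, 4, 2, 4.
Scan for the maximum value.
Maximum arity = 6.

6


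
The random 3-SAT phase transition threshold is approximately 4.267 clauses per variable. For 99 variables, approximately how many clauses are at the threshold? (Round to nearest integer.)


The 3-SAT phase transition occurs at approximately 4.267 clauses per variable.
m = 4.267 * 99 = 422.433.
Rounded to nearest integer: 422.

422


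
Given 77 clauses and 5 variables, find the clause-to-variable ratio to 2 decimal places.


Clause-to-variable ratio = clauses / variables.
77 / 5 = 15.4.

15.4


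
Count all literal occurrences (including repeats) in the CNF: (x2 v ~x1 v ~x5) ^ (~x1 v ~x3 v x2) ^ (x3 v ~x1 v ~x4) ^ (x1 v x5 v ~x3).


Clause lengths: 3, 3, 3, 3.
Sum = 3 + 3 + 3 + 3 = 12.

12


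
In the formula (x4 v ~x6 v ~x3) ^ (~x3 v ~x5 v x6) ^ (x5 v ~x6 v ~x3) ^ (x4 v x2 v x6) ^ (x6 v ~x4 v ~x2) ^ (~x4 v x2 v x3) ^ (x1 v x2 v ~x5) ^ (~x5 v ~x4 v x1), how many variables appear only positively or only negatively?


A pure literal appears in only one polarity across all clauses.
Pure literals: x1 (positive only).
Count = 1.

1


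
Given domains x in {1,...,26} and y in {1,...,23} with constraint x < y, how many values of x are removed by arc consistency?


For the constraint x < y, x needs a supporting value in y's domain.
x can be at most 22 (one less than y's maximum).
Valid x values from domain: 22 out of 26.
Pruned = 26 - 22 = 4.

4


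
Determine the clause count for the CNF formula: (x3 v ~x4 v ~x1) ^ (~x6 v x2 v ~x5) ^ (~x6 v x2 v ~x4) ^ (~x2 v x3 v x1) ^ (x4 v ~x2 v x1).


Each group enclosed in parentheses joined by ^ is one clause.
Counting the conjuncts: 5 clauses.

5


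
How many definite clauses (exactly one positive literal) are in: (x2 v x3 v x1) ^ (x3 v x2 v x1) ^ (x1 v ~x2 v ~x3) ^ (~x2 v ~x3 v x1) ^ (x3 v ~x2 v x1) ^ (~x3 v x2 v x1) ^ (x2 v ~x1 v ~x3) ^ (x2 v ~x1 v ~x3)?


A definite clause has exactly one positive literal.
Clause 1: 3 positive -> not definite
Clause 2: 3 positive -> not definite
Clause 3: 1 positive -> definite
Clause 4: 1 positive -> definite
Clause 5: 2 positive -> not definite
Clause 6: 2 positive -> not definite
Clause 7: 1 positive -> definite
Clause 8: 1 positive -> definite
Definite clause count = 4.

4


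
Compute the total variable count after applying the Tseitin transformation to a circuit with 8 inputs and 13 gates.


The Tseitin transformation introduces one auxiliary variable per gate.
Total variables = inputs + gates = 8 + 13 = 21.

21


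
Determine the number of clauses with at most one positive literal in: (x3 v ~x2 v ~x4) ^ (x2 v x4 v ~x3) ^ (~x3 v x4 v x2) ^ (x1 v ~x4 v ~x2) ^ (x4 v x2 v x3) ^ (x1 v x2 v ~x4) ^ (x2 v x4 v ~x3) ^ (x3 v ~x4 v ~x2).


A Horn clause has at most one positive literal.
Clause 1: 1 positive lit(s) -> Horn
Clause 2: 2 positive lit(s) -> not Horn
Clause 3: 2 positive lit(s) -> not Horn
Clause 4: 1 positive lit(s) -> Horn
Clause 5: 3 positive lit(s) -> not Horn
Clause 6: 2 positive lit(s) -> not Horn
Clause 7: 2 positive lit(s) -> not Horn
Clause 8: 1 positive lit(s) -> Horn
Total Horn clauses = 3.

3


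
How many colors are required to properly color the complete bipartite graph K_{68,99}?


K_{68,99} is bipartite by definition: the two parts are independent sets, with every edge crossing between them.
Color all vertices in one part with color 1 and all vertices in the other part with color 2.
Since the graph has at least one edge, one color does not suffice.
Chromatic number = 2.

2


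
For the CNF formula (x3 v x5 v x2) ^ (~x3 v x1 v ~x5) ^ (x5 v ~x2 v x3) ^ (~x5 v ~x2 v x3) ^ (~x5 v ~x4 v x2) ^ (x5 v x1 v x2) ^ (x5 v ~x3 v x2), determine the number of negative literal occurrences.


Scan each clause for negated literals.
Clause 1: 0 negative; Clause 2: 2 negative; Clause 3: 1 negative; Clause 4: 2 negative; Clause 5: 2 negative; Clause 6: 0 negative; Clause 7: 1 negative.
Total negative literal occurrences = 8.

8


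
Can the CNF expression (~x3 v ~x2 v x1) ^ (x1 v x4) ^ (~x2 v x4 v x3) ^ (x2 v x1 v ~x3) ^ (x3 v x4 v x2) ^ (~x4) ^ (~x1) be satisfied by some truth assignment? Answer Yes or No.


Check all 16 possible truth assignments.
Number of satisfying assignments found: 0.
The formula is unsatisfiable.

No


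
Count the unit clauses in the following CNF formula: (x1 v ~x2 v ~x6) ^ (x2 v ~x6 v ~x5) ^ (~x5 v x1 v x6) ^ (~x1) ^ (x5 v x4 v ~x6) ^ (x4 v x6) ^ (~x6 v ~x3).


A unit clause contains exactly one literal.
Unit clauses found: (~x1).
Count = 1.

1


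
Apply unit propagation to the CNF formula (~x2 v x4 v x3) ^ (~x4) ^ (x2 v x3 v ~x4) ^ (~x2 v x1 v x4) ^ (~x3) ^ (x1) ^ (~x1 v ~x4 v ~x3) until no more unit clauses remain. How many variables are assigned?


Unit propagation repeatedly assigns the literal in any unit clause, then simplifies.
Assignments in order: x4 = F, x3 = F, x2 = F, x1 = T.
No further unit clauses remain.
Total variables assigned = 4.

4


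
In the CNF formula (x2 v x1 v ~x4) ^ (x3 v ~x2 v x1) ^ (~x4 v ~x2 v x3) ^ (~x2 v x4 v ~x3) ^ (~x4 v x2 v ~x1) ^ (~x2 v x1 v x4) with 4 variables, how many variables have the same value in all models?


Find all satisfying assignments: 7 model(s).
Check which variables have the same value in every model.
No variable is fixed across all models.
Backbone size = 0.

0


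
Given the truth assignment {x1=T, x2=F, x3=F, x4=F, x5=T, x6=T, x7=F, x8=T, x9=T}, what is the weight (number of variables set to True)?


The weight is the number of variables assigned True.
True variables: x1, x5, x6, x8, x9.
Weight = 5.

5


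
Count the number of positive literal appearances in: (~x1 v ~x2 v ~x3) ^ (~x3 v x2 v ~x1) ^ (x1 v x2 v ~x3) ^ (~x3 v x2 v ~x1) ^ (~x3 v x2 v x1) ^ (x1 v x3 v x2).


Scan each clause for unnegated literals.
Clause 1: 0 positive; Clause 2: 1 positive; Clause 3: 2 positive; Clause 4: 1 positive; Clause 5: 2 positive; Clause 6: 3 positive.
Total positive literal occurrences = 9.

9


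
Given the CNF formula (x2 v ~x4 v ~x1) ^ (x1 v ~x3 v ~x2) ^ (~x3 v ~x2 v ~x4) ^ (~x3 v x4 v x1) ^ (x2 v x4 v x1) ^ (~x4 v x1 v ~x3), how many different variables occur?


Identify each distinct variable in the formula.
Variables found: x1, x2, x3, x4.
Total distinct variables = 4.

4


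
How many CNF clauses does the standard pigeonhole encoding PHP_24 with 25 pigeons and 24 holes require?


The PHP encoding has two parts:
1) At-least-one-hole clauses: 25 (one per pigeon, each with 24 literals).
2) At-most-one-pigeon-per-hole clauses: 24 holes * C(25,2) = 24 * 300 = 7200.
Total clauses = 25 + 7200 = 7225.

7225


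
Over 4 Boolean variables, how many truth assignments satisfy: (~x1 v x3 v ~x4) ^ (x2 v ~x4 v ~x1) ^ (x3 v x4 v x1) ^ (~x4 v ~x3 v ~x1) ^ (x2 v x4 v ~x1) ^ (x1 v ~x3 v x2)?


Enumerate all 16 truth assignments over 4 variables.
Test each against every clause.
Satisfying assignments found: 6.

6


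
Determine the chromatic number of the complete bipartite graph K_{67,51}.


K_{67,51} is bipartite by definition: the two parts are independent sets, with every edge crossing between them.
Color all vertices in one part with color 1 and all vertices in the other part with color 2.
Since the graph has at least one edge, one color does not suffice.
Chromatic number = 2.

2


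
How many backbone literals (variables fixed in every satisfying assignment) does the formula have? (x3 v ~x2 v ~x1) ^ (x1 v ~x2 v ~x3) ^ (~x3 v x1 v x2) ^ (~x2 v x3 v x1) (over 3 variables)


Find all satisfying assignments: 4 model(s).
Check which variables have the same value in every model.
No variable is fixed across all models.
Backbone size = 0.

0


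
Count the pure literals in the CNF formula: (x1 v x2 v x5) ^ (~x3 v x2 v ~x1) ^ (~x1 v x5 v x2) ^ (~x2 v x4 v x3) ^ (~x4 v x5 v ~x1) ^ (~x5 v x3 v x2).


A pure literal appears in only one polarity across all clauses.
No pure literals found.
Count = 0.

0


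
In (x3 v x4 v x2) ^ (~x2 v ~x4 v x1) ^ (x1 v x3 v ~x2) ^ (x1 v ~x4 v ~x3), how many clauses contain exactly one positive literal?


A definite clause has exactly one positive literal.
Clause 1: 3 positive -> not definite
Clause 2: 1 positive -> definite
Clause 3: 2 positive -> not definite
Clause 4: 1 positive -> definite
Definite clause count = 2.

2


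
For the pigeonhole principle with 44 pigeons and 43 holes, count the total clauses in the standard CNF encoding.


The PHP encoding has two parts:
1) At-least-one-hole clauses: 44 (one per pigeon, each with 43 literals).
2) At-most-one-pigeon-per-hole clauses: 43 holes * C(44,2) = 43 * 946 = 40678.
Total clauses = 44 + 40678 = 40722.

40722


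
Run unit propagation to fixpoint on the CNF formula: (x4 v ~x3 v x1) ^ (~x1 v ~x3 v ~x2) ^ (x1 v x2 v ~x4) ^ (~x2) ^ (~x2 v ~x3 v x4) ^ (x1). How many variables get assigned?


Unit propagation repeatedly assigns the literal in any unit clause, then simplifies.
Assignments in order: x2 = F, x1 = T.
No further unit clauses remain.
Total variables assigned = 2.

2


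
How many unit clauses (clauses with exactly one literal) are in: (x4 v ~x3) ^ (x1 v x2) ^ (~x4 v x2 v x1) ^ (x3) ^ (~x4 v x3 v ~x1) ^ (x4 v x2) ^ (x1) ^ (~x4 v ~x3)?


A unit clause contains exactly one literal.
Unit clauses found: (x3), (x1).
Count = 2.

2


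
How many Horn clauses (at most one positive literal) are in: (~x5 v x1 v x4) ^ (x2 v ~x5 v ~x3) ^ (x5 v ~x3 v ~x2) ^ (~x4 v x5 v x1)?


A Horn clause has at most one positive literal.
Clause 1: 2 positive lit(s) -> not Horn
Clause 2: 1 positive lit(s) -> Horn
Clause 3: 1 positive lit(s) -> Horn
Clause 4: 2 positive lit(s) -> not Horn
Total Horn clauses = 2.

2


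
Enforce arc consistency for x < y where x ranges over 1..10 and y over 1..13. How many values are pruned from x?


For the constraint x < y, x needs a supporting value in y's domain.
x can be at most 12 (one less than y's maximum).
Valid x values from domain: 10 out of 10.
Pruned = 10 - 10 = 0.

0


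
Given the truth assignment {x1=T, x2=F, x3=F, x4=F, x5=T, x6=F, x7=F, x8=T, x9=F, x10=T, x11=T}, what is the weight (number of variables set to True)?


The weight is the number of variables assigned True.
True variables: x1, x5, x8, x10, x11.
Weight = 5.

5


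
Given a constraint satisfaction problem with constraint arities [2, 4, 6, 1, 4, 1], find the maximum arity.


The arities are: 2, 4, 6, 1, 4, 1.
Scan for the maximum value.
Maximum arity = 6.

6


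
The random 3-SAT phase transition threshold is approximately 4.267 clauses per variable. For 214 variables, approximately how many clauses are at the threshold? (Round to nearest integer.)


The 3-SAT phase transition occurs at approximately 4.267 clauses per variable.
m = 4.267 * 214 = 913.138.
Rounded to nearest integer: 913.

913


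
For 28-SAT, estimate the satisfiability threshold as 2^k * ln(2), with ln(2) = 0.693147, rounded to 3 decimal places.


Using the asymptotic formula: threshold ~ 2^k * ln(2).
2^28 = 268435456.
268435456 * 0.693147 = 186065231.02.

186065231.02


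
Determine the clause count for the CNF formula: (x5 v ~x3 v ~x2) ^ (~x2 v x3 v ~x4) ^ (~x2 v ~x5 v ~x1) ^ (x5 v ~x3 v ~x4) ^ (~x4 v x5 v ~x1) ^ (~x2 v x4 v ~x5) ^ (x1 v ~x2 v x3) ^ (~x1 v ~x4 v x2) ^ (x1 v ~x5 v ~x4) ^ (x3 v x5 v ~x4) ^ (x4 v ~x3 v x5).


Each group enclosed in parentheses joined by ^ is one clause.
Counting the conjuncts: 11 clauses.

11


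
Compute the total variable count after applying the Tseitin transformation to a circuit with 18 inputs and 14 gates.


The Tseitin transformation introduces one auxiliary variable per gate.
Total variables = inputs + gates = 18 + 14 = 32.

32


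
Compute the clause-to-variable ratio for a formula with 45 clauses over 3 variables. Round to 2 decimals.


Clause-to-variable ratio = clauses / variables.
45 / 3 = 15.0.

15.0


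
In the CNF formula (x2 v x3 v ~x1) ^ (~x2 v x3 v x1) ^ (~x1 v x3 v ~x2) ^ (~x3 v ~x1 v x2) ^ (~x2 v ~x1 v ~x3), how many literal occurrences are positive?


Scan each clause for unnegated literals.
Clause 1: 2 positive; Clause 2: 2 positive; Clause 3: 1 positive; Clause 4: 1 positive; Clause 5: 0 positive.
Total positive literal occurrences = 6.

6


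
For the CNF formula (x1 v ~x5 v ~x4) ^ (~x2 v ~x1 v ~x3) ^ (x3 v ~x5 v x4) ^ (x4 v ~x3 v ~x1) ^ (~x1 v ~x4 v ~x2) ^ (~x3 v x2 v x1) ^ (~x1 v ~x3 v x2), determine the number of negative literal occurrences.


Scan each clause for negated literals.
Clause 1: 2 negative; Clause 2: 3 negative; Clause 3: 1 negative; Clause 4: 2 negative; Clause 5: 3 negative; Clause 6: 1 negative; Clause 7: 2 negative.
Total negative literal occurrences = 14.

14


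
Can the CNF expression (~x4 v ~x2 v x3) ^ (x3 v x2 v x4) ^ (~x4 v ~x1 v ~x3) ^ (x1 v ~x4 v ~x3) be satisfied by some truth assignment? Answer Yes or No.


Check all 16 possible truth assignments.
Number of satisfying assignments found: 8.
The formula is satisfiable.

Yes


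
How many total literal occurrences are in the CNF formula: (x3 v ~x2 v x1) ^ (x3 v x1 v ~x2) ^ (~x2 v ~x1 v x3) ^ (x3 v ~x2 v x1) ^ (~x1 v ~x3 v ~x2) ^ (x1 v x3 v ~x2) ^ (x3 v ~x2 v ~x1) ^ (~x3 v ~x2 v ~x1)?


Clause lengths: 3, 3, 3, 3, 3, 3, 3, 3.
Sum = 3 + 3 + 3 + 3 + 3 + 3 + 3 + 3 = 24.

24


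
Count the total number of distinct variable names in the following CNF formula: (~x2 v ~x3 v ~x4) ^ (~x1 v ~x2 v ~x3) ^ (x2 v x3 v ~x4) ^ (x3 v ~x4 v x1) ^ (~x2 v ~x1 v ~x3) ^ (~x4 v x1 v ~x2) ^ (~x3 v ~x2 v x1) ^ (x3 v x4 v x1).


Identify each distinct variable in the formula.
Variables found: x1, x2, x3, x4.
Total distinct variables = 4.

4


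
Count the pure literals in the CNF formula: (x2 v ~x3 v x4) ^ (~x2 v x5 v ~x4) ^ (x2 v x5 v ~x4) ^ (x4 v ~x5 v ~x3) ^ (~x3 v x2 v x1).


A pure literal appears in only one polarity across all clauses.
Pure literals: x1 (positive only), x3 (negative only).
Count = 2.

2
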